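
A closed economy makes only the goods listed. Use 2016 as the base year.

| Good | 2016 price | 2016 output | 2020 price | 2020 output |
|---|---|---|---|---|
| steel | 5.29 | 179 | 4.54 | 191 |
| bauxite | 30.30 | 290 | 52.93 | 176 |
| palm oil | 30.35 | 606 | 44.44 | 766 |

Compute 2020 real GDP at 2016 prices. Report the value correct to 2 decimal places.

Real GDP 2020 = Σ (p_2016 × q_2020) = 5.29·191 + 30.30·176 + 30.35·766 = 29591.29.

29591.29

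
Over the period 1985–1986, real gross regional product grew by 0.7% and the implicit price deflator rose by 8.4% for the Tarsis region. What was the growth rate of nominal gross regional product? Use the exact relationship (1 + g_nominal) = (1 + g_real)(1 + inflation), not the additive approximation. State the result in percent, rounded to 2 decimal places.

(1 + g_nom) = (1 + g_real)(1 + π) = 1.0070 × 1.0840 = 1.09159.

9.16%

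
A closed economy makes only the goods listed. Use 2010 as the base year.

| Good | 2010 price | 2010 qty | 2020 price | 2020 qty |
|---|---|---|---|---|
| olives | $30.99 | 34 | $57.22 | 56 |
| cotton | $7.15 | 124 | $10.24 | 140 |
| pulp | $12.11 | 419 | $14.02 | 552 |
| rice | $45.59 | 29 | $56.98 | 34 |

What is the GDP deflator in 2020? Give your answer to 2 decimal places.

Nominal GDP 2020 = 57.22·56 + 10.24·140 + 14.02·552 + 56.98·34 = 14314.28.
Real GDP 2020 (at 2010 prices) = 30.99·56 + 7.15·140 + 12.11·552 + 45.59·34 = 10971.22.
Deflator = Nominal/Real × 100 = 14314.28/10971.22 × 100 = 130.471.

130.47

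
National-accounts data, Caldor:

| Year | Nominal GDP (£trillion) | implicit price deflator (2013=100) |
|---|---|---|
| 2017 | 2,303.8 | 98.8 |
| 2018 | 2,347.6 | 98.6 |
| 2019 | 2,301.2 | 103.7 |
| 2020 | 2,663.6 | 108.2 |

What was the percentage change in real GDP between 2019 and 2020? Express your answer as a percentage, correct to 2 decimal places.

10.93%

Real GDP 2019 = 2301.2/1.037 = 2219.09.
Real GDP 2020 = 2663.6/1.082 = 2461.74.
Change = 2461.74/2219.09 − 1 = 0.1093.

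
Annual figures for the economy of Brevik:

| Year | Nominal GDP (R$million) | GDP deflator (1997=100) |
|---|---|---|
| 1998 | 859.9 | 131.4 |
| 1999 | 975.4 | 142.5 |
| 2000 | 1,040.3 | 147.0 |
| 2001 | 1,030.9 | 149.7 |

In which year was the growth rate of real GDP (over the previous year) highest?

1999: real = 975.4/1.425 = 684.49; growth vs 1998 (654.41) = 4.60%.
2000: real = 1040.3/1.470 = 707.69; growth vs 1999 (684.49) = 3.39%.
2001: real = 1030.9/1.497 = 688.64; growth vs 2000 (707.69) = -2.69%.

1999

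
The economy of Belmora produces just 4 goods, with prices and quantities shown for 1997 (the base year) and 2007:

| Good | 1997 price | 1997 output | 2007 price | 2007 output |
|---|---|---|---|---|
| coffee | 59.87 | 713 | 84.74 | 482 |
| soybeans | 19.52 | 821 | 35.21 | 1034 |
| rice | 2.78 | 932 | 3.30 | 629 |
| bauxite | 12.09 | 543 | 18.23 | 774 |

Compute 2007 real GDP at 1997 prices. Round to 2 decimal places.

Real GDP 2007 = Σ (p_1997 × q_2007) = 59.87·482 + 19.52·1034 + 2.78·629 + 12.09·774 = 60147.30.

60147.30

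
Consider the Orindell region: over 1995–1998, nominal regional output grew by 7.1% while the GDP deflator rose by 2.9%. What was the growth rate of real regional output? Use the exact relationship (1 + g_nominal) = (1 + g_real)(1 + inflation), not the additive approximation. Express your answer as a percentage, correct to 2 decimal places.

4.08%

(1 + g_nom) = (1 + g_real)(1 + π), so g_real = 1.0710 / 1.0290 − 1 = 0.04082.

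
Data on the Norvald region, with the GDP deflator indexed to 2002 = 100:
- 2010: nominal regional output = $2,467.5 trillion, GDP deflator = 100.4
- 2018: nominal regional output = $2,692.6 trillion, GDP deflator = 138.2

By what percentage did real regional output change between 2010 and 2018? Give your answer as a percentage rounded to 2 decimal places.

-20.72%

Deflate each year: 2010 → 2467.5/1.004 = 2457.67; 2018 → 2692.6/1.382 = 1948.34.
So real regional output changed by 1948.34/2457.67 − 1 = -0.2072, i.e. -20.72%.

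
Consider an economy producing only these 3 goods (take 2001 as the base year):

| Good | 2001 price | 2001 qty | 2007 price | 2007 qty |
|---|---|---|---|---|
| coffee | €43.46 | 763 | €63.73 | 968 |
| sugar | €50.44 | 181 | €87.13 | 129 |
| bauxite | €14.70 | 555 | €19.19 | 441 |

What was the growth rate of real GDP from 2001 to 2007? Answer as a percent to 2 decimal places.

9.14%

Real GDP 2001 = Nominal GDP 2001 = 43.46·763 + 50.44·181 + 14.70·555 = 50448.12.
Real GDP 2007 (at 2001 prices) = 43.46·968 + 50.44·129 + 14.70·441 = 55058.74.
Real growth = 55058.74/50448.12 − 1 = 0.0914.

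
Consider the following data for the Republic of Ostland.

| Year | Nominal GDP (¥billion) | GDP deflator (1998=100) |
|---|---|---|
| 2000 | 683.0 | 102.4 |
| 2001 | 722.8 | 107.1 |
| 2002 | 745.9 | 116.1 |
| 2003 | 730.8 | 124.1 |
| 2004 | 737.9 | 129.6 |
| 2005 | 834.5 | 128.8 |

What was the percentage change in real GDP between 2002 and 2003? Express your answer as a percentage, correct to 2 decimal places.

Real GDP 2002 = 745.9/1.161 = 642.46.
Real GDP 2003 = 730.8/1.241 = 588.88.
Change = 588.88/642.46 − 1 = -0.0834.

-8.34%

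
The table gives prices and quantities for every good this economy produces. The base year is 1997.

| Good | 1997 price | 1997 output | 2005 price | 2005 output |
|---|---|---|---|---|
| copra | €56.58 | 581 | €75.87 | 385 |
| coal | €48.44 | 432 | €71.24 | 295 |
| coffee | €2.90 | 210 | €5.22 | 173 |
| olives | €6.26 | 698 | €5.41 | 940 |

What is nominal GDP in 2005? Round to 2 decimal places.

€56214.21

Nominal GDP 2005 = Σ (p_2005 × q_2005) = 75.87·385 + 71.24·295 + 5.22·173 + 5.41·940 = 56214.21.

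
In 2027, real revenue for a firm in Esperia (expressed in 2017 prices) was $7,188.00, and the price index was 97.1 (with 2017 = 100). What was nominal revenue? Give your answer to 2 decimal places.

Nominal revenue = Real × (price index/100) = 7188.00 × 0.971 = 6979.55.

$6,979.55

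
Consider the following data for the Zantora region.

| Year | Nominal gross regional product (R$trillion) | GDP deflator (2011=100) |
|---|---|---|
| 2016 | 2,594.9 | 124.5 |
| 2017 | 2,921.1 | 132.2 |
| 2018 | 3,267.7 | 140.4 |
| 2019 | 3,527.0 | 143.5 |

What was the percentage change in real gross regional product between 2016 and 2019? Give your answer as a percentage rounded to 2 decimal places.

Real gross regional product 2016 = 2594.9/1.245 = 2084.26.
Real gross regional product 2019 = 3527.0/1.435 = 2457.84.
Change = 2457.84/2084.26 − 1 = 0.1792.

17.92%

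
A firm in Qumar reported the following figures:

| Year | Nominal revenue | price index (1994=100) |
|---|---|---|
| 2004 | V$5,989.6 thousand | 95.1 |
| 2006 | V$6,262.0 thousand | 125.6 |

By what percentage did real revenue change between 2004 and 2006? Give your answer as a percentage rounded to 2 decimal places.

Deflate each year: 2004 → 5989.6/0.951 = 6298.21; 2006 → 6262.0/1.256 = 4985.67.
So real revenue changed by 4985.67/6298.21 − 1 = -0.2084, i.e. -20.84%.

-20.84%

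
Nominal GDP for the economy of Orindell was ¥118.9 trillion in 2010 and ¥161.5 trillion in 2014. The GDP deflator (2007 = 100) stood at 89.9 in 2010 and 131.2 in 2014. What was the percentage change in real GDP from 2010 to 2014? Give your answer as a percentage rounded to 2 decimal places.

-6.93%

Real GDP 2010 = 118.9 / 0.899 = 132.26.
Real GDP 2014 = 161.5 / 1.312 = 123.09.
Real growth = 123.09 / 132.26 − 1 = -0.0693.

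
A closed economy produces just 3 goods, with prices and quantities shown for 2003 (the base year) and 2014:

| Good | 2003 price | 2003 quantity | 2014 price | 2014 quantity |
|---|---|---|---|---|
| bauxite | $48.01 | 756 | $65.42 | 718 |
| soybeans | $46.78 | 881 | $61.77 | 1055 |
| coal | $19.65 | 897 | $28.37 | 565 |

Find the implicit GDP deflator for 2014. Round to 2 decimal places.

135.02

Nominal GDP 2014 = 65.42·718 + 61.77·1055 + 28.37·565 = 128167.96.
Real GDP 2014 (at 2003 prices) = 48.01·718 + 46.78·1055 + 19.65·565 = 94926.33.
Deflator = Nominal/Real × 100 = 128167.96/94926.33 × 100 = 135.018.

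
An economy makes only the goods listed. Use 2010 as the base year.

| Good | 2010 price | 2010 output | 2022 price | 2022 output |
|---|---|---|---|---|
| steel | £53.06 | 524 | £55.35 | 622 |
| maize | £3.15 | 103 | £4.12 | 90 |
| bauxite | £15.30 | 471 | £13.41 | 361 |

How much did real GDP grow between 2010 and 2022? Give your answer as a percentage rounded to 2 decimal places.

9.84%

Real GDP 2010 = Nominal GDP 2010 = 53.06·524 + 3.15·103 + 15.30·471 = 35334.19.
Real GDP 2022 (at 2010 prices) = 53.06·622 + 3.15·90 + 15.30·361 = 38810.12.
Real growth = 38810.12/35334.19 − 1 = 0.0984.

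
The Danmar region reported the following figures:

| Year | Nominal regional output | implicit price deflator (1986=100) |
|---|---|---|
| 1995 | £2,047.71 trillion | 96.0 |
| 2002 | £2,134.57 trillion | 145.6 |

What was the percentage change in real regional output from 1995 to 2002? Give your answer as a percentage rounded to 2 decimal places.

-31.27%

Deflate each year: 1995 → 2047.71/0.960 = 2133.03; 2002 → 2134.57/1.456 = 1466.05.
So real regional output changed by 1466.05/2133.03 − 1 = -0.3127, i.e. -31.27%.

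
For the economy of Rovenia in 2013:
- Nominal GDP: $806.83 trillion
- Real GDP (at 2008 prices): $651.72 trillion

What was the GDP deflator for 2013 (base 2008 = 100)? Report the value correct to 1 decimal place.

123.8

GDP deflator = (Nominal / Real) × 100 = 806.83 / 651.72 × 100 = 123.80.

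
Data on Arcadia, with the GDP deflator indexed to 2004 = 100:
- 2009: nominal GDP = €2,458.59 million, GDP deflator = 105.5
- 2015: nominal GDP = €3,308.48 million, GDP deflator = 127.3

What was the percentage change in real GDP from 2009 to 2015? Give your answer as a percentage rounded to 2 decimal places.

11.52%

Real GDP 2009 = 2458.59 / 1.055 = 2330.42.
Real GDP 2015 = 3308.48 / 1.273 = 2598.96.
Real growth = 2598.96 / 2330.42 − 1 = 0.1152.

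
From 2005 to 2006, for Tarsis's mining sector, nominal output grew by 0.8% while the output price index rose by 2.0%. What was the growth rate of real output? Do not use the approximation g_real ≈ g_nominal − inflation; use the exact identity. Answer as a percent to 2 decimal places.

-1.18%

(1 + g_nom) = (1 + g_real)(1 + π), so g_real = 1.0080 / 1.0200 − 1 = -0.01176.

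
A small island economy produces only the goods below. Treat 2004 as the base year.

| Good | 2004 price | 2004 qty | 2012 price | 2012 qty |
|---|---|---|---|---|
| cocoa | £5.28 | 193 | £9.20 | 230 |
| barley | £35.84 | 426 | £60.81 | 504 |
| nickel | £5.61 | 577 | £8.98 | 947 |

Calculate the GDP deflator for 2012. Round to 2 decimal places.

Nominal GDP 2012 = 9.20·230 + 60.81·504 + 8.98·947 = 41268.30.
Real GDP 2012 (at 2004 prices) = 5.28·230 + 35.84·504 + 5.61·947 = 24590.43.
Deflator = Nominal/Real × 100 = 41268.30/24590.43 × 100 = 167.823.

167.82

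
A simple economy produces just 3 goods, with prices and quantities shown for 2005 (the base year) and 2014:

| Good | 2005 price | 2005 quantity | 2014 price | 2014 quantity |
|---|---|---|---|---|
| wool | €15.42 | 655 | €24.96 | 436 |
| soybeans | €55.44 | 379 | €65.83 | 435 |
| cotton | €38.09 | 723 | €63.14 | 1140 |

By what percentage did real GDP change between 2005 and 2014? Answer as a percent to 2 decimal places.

26.62%

Real GDP 2005 = Nominal GDP 2005 = 15.42·655 + 55.44·379 + 38.09·723 = 58650.93.
Real GDP 2014 (at 2005 prices) = 15.42·436 + 55.44·435 + 38.09·1140 = 74262.12.
Real growth = 74262.12/58650.93 − 1 = 0.2662.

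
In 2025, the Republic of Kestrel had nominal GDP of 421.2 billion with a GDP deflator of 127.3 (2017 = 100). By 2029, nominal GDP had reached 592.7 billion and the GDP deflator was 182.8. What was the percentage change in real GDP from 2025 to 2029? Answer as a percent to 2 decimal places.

-2.01%

Real GDP 2025 = 421.2 / 1.273 = 330.87.
Real GDP 2029 = 592.7 / 1.828 = 324.23.
Real growth = 324.23 / 330.87 − 1 = -0.0201.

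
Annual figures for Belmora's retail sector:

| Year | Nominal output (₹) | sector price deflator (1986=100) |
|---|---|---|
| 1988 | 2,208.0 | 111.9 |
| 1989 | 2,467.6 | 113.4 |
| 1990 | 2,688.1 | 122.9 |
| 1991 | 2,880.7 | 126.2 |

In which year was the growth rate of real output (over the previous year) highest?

1989

1989: real = 2467.6/1.134 = 2176.01; growth vs 1988 (1973.19) = 10.28%.
1990: real = 2688.1/1.229 = 2187.23; growth vs 1989 (2176.01) = 0.52%.
1991: real = 2880.7/1.262 = 2282.65; growth vs 1990 (2187.23) = 4.36%.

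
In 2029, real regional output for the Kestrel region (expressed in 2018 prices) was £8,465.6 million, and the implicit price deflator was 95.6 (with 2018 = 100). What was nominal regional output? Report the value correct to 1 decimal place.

Nominal regional output = Real × (implicit price deflator/100) = 8465.6 × 0.956 = 8093.11.

£8,093.1 million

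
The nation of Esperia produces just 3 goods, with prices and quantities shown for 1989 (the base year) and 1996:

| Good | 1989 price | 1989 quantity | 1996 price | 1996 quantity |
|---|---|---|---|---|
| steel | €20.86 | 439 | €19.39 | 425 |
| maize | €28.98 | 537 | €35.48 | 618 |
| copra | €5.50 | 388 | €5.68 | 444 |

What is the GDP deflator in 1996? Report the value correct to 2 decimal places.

111.88

Nominal GDP 1996 = 19.39·425 + 35.48·618 + 5.68·444 = 32689.31.
Real GDP 1996 (at 1989 prices) = 20.86·425 + 28.98·618 + 5.50·444 = 29217.14.
Deflator = Nominal/Real × 100 = 32689.31/29217.14 × 100 = 111.884.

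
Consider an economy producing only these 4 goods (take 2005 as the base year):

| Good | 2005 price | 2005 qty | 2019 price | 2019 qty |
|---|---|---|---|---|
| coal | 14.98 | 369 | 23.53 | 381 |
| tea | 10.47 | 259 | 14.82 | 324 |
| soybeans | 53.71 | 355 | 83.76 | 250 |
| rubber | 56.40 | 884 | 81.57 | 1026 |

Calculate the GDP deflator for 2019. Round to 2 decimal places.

147.27

Nominal GDP 2019 = 23.53·381 + 14.82·324 + 83.76·250 + 81.57·1026 = 118397.43.
Real GDP 2019 (at 2005 prices) = 14.98·381 + 10.47·324 + 53.71·250 + 56.40·1026 = 80393.56.
Deflator = Nominal/Real × 100 = 118397.43/80393.56 × 100 = 147.272.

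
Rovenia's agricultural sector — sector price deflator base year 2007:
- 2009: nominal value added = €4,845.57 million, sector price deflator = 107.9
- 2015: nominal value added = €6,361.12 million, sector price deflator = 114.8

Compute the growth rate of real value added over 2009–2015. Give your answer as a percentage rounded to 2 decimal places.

23.39%

Real value added 2009 = 4845.57 / 1.079 = 4490.80.
Real value added 2015 = 6361.12 / 1.148 = 5541.05.
Real growth = 5541.05 / 4490.80 − 1 = 0.2339.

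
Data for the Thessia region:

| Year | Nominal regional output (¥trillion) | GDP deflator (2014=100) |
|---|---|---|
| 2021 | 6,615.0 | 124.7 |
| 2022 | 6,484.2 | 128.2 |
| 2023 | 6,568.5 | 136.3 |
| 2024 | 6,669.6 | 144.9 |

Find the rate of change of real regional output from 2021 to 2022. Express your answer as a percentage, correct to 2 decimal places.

-4.65%

Real regional output 2021 = 6615.0/1.247 = 5304.73.
Real regional output 2022 = 6484.2/1.282 = 5057.88.
Change = 5057.88/5304.73 − 1 = -0.0465.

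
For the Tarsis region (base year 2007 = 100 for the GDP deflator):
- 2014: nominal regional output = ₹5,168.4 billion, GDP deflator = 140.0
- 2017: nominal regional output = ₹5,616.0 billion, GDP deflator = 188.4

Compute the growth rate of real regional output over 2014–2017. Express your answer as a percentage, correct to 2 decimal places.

Deflate each year: 2014 → 5168.4/1.400 = 3691.71; 2017 → 5616.0/1.884 = 2980.89.
So real regional output changed by 2980.89/3691.71 − 1 = -0.1925, i.e. -19.25%.

-19.25%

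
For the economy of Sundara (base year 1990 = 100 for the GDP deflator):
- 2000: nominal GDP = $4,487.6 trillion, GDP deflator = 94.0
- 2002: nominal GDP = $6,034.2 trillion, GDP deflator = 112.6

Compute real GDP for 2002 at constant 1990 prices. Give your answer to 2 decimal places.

Real GDP = Nominal / (GDP deflator/100) = 6034.2 / 1.126 = 5358.97.

$5,358.97 trillion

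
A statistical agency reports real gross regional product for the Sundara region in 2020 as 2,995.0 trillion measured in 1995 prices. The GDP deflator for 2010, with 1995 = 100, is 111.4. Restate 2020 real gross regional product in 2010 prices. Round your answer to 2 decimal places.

Real gross regional product in 2010 prices = Real gross regional product in 1995 prices × (P_2010/P_1995) = 2995.0 × 1.114 = 3336.43.

3,336.43 trillion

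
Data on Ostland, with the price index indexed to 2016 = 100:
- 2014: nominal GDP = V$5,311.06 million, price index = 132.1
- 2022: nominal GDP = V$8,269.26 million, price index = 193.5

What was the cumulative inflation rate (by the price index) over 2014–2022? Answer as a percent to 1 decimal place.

Price-level change = 193.5 / 132.1 − 1 = 0.4648.

46.5%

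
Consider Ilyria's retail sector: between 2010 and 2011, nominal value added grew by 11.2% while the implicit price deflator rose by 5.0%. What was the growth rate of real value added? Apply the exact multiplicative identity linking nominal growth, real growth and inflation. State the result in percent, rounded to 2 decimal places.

5.90%

(1 + g_nom) = (1 + g_real)(1 + π), so g_real = 1.1120 / 1.0500 − 1 = 0.05905.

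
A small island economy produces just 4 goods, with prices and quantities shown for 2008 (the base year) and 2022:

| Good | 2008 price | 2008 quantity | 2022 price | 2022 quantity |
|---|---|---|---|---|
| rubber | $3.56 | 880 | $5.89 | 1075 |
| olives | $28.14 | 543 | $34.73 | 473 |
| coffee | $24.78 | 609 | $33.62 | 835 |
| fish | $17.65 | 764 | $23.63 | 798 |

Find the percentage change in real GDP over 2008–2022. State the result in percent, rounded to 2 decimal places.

10.48%

Real GDP 2008 = Nominal GDP 2008 = 3.56·880 + 28.14·543 + 24.78·609 + 17.65·764 = 46988.44.
Real GDP 2022 (at 2008 prices) = 3.56·1075 + 28.14·473 + 24.78·835 + 17.65·798 = 51913.22.
Real growth = 51913.22/46988.44 − 1 = 0.1048.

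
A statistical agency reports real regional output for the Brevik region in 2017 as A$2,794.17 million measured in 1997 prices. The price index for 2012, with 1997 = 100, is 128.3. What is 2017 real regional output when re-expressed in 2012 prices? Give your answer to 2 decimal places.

A$3,584.92 million

Real regional output in 2012 prices = Real regional output in 1997 prices × (P_2012/P_1997) = 2794.17 × 1.283 = 3584.92.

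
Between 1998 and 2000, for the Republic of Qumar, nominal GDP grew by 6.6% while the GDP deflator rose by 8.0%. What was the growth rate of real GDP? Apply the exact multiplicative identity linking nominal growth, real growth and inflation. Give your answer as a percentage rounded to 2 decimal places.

-1.30%

(1 + g_nom) = (1 + g_real)(1 + π), so g_real = 1.0660 / 1.0800 − 1 = -0.01296.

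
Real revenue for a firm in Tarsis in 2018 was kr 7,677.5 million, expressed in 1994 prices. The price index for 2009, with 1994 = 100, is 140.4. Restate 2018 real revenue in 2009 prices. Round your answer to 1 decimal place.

kr 10,779.2 million

Real revenue in 2009 prices = Real revenue in 1994 prices × (P_2009/P_1994) = 7677.5 × 1.404 = 10779.21.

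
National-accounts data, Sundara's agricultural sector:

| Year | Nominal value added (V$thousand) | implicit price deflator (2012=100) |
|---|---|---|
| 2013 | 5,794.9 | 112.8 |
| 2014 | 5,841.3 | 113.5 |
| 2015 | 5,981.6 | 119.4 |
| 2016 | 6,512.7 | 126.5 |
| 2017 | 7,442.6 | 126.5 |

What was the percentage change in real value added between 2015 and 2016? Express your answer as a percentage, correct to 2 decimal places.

2.77%

Real value added 2015 = 5981.6/1.194 = 5009.72.
Real value added 2016 = 6512.7/1.265 = 5148.38.
Change = 5148.38/5009.72 − 1 = 0.0277.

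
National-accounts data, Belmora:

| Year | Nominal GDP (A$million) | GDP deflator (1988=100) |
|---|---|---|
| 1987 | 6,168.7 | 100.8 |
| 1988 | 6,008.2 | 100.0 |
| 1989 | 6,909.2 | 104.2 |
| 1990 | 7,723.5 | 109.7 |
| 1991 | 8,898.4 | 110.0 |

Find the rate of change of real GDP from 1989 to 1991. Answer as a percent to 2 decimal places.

Real GDP 1989 = 6909.2/1.042 = 6630.71.
Real GDP 1991 = 8898.4/1.100 = 8089.45.
Change = 8089.45/6630.71 − 1 = 0.2200.

22.00%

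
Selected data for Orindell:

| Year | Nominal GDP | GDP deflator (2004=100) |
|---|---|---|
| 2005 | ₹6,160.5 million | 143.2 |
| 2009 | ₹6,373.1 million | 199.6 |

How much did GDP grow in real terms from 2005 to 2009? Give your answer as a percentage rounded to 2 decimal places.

-25.78%

Deflate each year: 2005 → 6160.5/1.432 = 4302.03; 2009 → 6373.1/1.996 = 3192.94.
So real GDP changed by 3192.94/4302.03 − 1 = -0.2578, i.e. -25.78%.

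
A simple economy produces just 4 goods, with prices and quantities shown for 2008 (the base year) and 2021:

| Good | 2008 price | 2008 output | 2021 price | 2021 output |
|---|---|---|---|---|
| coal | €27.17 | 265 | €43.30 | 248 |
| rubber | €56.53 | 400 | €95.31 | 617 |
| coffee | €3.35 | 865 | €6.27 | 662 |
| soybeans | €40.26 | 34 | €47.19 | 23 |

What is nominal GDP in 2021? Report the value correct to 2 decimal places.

Nominal GDP 2021 = Σ (p_2021 × q_2021) = 43.30·248 + 95.31·617 + 6.27·662 + 47.19·23 = 74780.78.

€74780.78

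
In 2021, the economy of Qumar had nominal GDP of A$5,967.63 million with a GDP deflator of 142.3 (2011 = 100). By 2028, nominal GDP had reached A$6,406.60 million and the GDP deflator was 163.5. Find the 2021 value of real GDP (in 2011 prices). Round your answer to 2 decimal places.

A$4,193.70 million

Real GDP = Nominal / (GDP deflator/100) = 5967.63 / 1.423 = 4193.70.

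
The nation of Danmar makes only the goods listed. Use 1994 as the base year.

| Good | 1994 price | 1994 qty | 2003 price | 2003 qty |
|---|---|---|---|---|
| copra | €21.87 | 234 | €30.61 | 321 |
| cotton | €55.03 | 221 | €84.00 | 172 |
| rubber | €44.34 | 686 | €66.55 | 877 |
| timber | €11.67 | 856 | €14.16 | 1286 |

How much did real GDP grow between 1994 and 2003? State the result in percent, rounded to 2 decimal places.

Real GDP 1994 = Nominal GDP 1994 = 21.87·234 + 55.03·221 + 44.34·686 + 11.67·856 = 57685.97.
Real GDP 2003 (at 1994 prices) = 21.87·321 + 55.03·172 + 44.34·877 + 11.67·1286 = 70379.23.
Real growth = 70379.23/57685.97 − 1 = 0.2200.

22.00%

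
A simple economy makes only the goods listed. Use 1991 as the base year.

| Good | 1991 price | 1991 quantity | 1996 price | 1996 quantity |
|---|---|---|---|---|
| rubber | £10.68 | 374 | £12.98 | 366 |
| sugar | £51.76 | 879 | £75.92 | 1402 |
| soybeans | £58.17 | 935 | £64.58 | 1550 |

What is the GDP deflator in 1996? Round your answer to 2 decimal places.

126.79

Nominal GDP 1996 = 12.98·366 + 75.92·1402 + 64.58·1550 = 211289.52.
Real GDP 1996 (at 1991 prices) = 10.68·366 + 51.76·1402 + 58.17·1550 = 166639.90.
Deflator = Nominal/Real × 100 = 211289.52/166639.90 × 100 = 126.794.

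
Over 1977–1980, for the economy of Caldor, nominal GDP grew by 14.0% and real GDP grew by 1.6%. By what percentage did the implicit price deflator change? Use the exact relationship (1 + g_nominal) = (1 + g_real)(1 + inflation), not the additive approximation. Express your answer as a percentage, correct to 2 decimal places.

12.20%

(1 + g_nom) = (1 + g_real)(1 + π), so π = 1.1400 / 1.0160 − 1 = 0.12205.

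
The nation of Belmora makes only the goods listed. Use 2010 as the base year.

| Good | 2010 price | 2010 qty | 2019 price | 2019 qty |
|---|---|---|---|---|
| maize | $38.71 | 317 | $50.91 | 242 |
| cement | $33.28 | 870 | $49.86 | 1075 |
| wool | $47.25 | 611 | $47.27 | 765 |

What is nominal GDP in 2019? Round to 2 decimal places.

Nominal GDP 2019 = Σ (p_2019 × q_2019) = 50.91·242 + 49.86·1075 + 47.27·765 = 102081.27.

$102081.27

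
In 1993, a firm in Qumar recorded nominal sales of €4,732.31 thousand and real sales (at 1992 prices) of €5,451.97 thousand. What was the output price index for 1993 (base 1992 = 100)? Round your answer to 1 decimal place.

86.8

output price index = (Nominal / Real) × 100 = 4732.31 / 5451.97 × 100 = 86.80.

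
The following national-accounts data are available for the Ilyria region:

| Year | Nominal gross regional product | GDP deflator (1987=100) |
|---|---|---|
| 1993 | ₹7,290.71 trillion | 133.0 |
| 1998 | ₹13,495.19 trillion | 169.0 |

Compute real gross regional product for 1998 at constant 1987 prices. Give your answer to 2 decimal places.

₹7,985.32 trillion

Real gross regional product = Nominal / (GDP deflator/100) = 13495.19 / 1.690 = 7985.32.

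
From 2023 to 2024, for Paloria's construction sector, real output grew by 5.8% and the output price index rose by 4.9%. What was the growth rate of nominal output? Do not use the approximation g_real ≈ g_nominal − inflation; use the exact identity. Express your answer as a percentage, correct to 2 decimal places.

(1 + g_nom) = (1 + g_real)(1 + π) = 1.0580 × 1.0490 = 1.10984.

10.98%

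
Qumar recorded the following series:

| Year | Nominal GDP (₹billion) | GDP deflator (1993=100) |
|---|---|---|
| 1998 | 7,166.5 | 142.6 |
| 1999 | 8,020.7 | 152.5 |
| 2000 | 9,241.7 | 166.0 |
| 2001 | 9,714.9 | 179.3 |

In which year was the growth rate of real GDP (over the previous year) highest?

1999: real = 8020.7/1.525 = 5259.48; growth vs 1998 (5025.60) = 4.65%.
2000: real = 9241.7/1.660 = 5567.29; growth vs 1999 (5259.48) = 5.85%.
2001: real = 9714.9/1.793 = 5418.24; growth vs 2000 (5567.29) = -2.68%.

2000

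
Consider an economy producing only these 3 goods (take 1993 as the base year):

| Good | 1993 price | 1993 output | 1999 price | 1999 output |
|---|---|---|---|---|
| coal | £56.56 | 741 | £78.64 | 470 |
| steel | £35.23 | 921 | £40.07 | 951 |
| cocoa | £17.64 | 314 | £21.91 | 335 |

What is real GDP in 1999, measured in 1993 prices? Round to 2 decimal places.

Real GDP 1999 = Σ (p_1993 × q_1999) = 56.56·470 + 35.23·951 + 17.64·335 = 65996.33.

£65996.33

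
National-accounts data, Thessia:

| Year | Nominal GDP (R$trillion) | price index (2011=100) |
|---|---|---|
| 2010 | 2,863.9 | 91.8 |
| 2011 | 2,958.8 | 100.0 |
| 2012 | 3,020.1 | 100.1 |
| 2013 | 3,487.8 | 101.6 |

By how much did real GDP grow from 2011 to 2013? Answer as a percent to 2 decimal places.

16.02%

Real GDP 2011 = 2958.8/1.000 = 2958.80.
Real GDP 2013 = 3487.8/1.016 = 3432.87.
Change = 3432.87/2958.80 − 1 = 0.1602.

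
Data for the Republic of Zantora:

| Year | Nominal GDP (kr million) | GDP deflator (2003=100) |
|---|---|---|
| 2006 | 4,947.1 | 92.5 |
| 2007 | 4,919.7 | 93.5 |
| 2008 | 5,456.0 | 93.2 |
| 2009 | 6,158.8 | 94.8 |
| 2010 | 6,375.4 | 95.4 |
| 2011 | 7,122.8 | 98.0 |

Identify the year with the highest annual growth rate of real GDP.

2007: real = 4919.7/0.935 = 5261.71; growth vs 2006 (5348.22) = -1.62%.
2008: real = 5456.0/0.932 = 5854.08; growth vs 2007 (5261.71) = 11.26%.
2009: real = 6158.8/0.948 = 6496.62; growth vs 2008 (5854.08) = 10.98%.
2010: real = 6375.4/0.954 = 6682.81; growth vs 2009 (6496.62) = 2.87%.
2011: real = 7122.8/0.980 = 7268.16; growth vs 2010 (6682.81) = 8.76%.

2008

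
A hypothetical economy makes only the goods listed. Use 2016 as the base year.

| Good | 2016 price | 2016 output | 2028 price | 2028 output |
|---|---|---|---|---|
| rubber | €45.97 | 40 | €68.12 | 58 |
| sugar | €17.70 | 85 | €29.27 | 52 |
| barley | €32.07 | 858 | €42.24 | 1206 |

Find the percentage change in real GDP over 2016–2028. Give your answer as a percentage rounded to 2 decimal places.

36.95%

Real GDP 2016 = Nominal GDP 2016 = 45.97·40 + 17.70·85 + 32.07·858 = 30859.36.
Real GDP 2028 (at 2016 prices) = 45.97·58 + 17.70·52 + 32.07·1206 = 42263.08.
Real growth = 42263.08/30859.36 − 1 = 0.3695.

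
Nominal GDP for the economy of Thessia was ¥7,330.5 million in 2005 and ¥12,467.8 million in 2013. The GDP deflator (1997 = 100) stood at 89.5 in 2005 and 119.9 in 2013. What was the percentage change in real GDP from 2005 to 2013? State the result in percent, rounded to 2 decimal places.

Deflate each year: 2005 → 7330.5/0.895 = 8190.50; 2013 → 12467.8/1.199 = 10398.50.
So real GDP changed by 10398.50/8190.50 − 1 = 0.2696, i.e. 26.96%.

26.96%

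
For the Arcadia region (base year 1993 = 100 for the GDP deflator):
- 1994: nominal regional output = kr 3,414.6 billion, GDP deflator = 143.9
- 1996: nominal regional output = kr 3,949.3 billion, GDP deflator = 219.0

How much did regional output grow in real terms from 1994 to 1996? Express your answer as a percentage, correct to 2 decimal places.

Deflate each year: 1994 → 3414.6/1.439 = 2372.90; 1996 → 3949.3/2.190 = 1803.33.
So real regional output changed by 1803.33/2372.90 − 1 = -0.2400, i.e. -24.00%.

-24.00%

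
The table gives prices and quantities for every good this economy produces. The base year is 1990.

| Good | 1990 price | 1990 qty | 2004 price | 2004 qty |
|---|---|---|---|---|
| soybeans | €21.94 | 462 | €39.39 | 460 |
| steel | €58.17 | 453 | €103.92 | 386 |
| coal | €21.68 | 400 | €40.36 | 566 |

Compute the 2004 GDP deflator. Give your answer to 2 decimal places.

Nominal GDP 2004 = 39.39·460 + 103.92·386 + 40.36·566 = 81076.28.
Real GDP 2004 (at 1990 prices) = 21.94·460 + 58.17·386 + 21.68·566 = 44816.90.
Deflator = Nominal/Real × 100 = 81076.28/44816.90 × 100 = 180.906.

180.91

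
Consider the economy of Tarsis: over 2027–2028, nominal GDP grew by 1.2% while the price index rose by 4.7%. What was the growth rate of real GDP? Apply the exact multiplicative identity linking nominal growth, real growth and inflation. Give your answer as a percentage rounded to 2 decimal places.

(1 + g_nom) = (1 + g_real)(1 + π), so g_real = 1.0120 / 1.0470 − 1 = -0.03343.

-3.34%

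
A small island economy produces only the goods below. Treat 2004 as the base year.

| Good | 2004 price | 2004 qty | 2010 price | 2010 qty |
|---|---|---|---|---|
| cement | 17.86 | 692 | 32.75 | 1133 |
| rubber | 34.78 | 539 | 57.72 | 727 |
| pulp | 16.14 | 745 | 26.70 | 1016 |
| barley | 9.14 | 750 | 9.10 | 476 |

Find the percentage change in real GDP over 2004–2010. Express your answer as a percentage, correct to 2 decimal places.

32.58%

Real GDP 2004 = Nominal GDP 2004 = 17.86·692 + 34.78·539 + 16.14·745 + 9.14·750 = 49984.84.
Real GDP 2010 (at 2004 prices) = 17.86·1133 + 34.78·727 + 16.14·1016 + 9.14·476 = 66269.32.
Real growth = 66269.32/49984.84 − 1 = 0.3258.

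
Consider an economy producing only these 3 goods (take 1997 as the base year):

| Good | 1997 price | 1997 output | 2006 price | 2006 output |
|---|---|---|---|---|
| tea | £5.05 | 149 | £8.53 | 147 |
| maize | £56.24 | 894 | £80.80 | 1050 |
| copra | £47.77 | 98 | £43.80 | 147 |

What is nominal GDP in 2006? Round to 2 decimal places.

Nominal GDP 2006 = Σ (p_2006 × q_2006) = 8.53·147 + 80.80·1050 + 43.80·147 = 92532.51.

£92532.51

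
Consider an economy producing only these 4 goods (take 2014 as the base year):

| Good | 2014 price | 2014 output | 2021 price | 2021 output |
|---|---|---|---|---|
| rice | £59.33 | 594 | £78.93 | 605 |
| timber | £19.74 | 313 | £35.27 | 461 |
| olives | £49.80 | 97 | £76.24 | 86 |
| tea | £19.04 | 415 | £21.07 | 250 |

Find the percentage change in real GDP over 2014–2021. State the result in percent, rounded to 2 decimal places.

Real GDP 2014 = Nominal GDP 2014 = 59.33·594 + 19.74·313 + 49.80·97 + 19.04·415 = 54152.84.
Real GDP 2021 (at 2014 prices) = 59.33·605 + 19.74·461 + 49.80·86 + 19.04·250 = 54037.59.
Real growth = 54037.59/54152.84 − 1 = -0.0021.

-0.21%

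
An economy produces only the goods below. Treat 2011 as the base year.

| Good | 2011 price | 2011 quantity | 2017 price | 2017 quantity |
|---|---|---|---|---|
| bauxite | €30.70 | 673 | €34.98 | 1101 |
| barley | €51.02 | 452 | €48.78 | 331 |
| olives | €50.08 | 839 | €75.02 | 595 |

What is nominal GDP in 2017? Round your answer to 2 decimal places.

Nominal GDP 2017 = Σ (p_2017 × q_2017) = 34.98·1101 + 48.78·331 + 75.02·595 = 99296.06.

€99296.06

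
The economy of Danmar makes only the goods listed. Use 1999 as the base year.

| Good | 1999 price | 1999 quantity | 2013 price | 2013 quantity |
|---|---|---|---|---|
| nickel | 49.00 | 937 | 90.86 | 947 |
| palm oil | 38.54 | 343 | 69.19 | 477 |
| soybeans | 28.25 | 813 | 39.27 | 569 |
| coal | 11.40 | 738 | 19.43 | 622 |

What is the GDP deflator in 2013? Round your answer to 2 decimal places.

174.50

Nominal GDP 2013 = 90.86·947 + 69.19·477 + 39.27·569 + 19.43·622 = 153478.14.
Real GDP 2013 (at 1999 prices) = 49.00·947 + 38.54·477 + 28.25·569 + 11.40·622 = 87951.63.
Deflator = Nominal/Real × 100 = 153478.14/87951.63 × 100 = 174.503.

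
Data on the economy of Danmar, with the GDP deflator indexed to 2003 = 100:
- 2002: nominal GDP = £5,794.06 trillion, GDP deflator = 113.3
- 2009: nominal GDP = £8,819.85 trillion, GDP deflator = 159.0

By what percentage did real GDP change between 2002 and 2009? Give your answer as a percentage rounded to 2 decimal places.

8.47%

Deflate each year: 2002 → 5794.06/1.133 = 5113.91; 2009 → 8819.85/1.590 = 5547.08.
So real GDP changed by 5547.08/5113.91 − 1 = 0.0847, i.e. 8.47%.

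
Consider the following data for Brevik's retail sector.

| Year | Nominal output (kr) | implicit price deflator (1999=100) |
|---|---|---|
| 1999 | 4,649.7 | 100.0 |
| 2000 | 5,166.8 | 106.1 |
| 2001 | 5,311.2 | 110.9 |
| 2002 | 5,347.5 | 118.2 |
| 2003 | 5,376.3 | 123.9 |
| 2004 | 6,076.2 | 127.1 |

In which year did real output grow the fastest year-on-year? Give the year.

2000: real = 5166.8/1.061 = 4869.75; growth vs 1999 (4649.70) = 4.73%.
2001: real = 5311.2/1.109 = 4789.18; growth vs 2000 (4869.75) = -1.65%.
2002: real = 5347.5/1.182 = 4524.11; growth vs 2001 (4789.18) = -5.53%.
2003: real = 5376.3/1.239 = 4339.23; growth vs 2002 (4524.11) = -4.09%.
2004: real = 6076.2/1.271 = 4780.65; growth vs 2003 (4339.23) = 10.17%.

2004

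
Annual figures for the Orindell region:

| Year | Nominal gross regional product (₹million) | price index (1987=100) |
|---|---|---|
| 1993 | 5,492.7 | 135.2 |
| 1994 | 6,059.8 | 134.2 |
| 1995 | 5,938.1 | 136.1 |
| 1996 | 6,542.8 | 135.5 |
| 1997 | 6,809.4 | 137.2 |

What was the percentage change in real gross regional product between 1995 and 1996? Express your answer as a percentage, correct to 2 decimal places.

10.67%

Real gross regional product 1995 = 5938.1/1.361 = 4363.04.
Real gross regional product 1996 = 6542.8/1.355 = 4828.63.
Change = 4828.63/4363.04 − 1 = 0.1067.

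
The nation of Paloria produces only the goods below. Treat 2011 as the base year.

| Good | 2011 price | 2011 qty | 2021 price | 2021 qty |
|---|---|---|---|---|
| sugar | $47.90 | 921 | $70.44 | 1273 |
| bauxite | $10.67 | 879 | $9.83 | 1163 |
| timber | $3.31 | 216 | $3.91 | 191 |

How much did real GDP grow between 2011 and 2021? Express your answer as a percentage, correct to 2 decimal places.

Real GDP 2011 = Nominal GDP 2011 = 47.90·921 + 10.67·879 + 3.31·216 = 54209.79.
Real GDP 2021 (at 2011 prices) = 47.90·1273 + 10.67·1163 + 3.31·191 = 74018.12.
Real growth = 74018.12/54209.79 − 1 = 0.3654.

36.54%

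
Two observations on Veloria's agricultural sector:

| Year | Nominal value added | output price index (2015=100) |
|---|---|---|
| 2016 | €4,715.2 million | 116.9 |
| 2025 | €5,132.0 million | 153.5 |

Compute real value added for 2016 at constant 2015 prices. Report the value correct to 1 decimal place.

€4,033.5 million

Real value added = Nominal / (output price index/100) = 4715.2 / 1.169 = 4033.53.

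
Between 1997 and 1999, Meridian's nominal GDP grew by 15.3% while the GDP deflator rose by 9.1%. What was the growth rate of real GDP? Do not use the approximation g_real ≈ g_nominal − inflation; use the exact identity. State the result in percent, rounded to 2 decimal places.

(1 + g_nom) = (1 + g_real)(1 + π), so g_real = 1.1530 / 1.0910 − 1 = 0.05683.

5.68%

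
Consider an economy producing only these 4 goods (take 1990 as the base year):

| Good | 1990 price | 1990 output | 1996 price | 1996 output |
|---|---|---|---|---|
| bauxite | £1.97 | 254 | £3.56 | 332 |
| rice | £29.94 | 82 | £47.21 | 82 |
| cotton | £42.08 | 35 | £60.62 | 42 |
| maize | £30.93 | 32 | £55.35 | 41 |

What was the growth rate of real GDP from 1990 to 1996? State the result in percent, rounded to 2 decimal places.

13.41%

Real GDP 1990 = Nominal GDP 1990 = 1.97·254 + 29.94·82 + 42.08·35 + 30.93·32 = 5418.02.
Real GDP 1996 (at 1990 prices) = 1.97·332 + 29.94·82 + 42.08·42 + 30.93·41 = 6144.61.
Real growth = 6144.61/5418.02 − 1 = 0.1341.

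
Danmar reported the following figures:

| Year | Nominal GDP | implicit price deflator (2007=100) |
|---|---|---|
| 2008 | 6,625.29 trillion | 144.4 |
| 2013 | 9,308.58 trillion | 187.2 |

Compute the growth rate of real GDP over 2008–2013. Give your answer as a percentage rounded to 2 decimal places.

Real GDP 2008 = 6625.29 / 1.444 = 4588.15.
Real GDP 2013 = 9308.58 / 1.872 = 4972.53.
Real growth = 4972.53 / 4588.15 − 1 = 0.0838.

8.38%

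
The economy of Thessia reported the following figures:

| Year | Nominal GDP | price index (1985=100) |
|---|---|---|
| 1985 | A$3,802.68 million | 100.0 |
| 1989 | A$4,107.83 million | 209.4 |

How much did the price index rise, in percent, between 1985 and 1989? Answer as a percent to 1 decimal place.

Price-level change = 209.4 / 100.0 − 1 = 1.0940.

109.4%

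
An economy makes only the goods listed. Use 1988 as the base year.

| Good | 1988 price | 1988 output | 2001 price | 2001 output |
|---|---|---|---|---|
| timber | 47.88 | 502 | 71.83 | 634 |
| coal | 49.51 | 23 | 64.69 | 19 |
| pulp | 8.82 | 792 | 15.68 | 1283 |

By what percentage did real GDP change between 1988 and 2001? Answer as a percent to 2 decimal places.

Real GDP 1988 = Nominal GDP 1988 = 47.88·502 + 49.51·23 + 8.82·792 = 32159.93.
Real GDP 2001 (at 1988 prices) = 47.88·634 + 49.51·19 + 8.82·1283 = 42612.67.
Real growth = 42612.67/32159.93 − 1 = 0.3250.

32.50%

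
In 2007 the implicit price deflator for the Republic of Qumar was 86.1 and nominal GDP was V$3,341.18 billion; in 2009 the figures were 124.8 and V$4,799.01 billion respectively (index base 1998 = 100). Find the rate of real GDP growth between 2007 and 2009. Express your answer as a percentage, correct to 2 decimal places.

Deflate each year: 2007 → 3341.18/0.861 = 3880.58; 2009 → 4799.01/1.248 = 3845.36.
So real GDP changed by 3845.36/3880.58 − 1 = -0.0091, i.e. -0.91%.

-0.91%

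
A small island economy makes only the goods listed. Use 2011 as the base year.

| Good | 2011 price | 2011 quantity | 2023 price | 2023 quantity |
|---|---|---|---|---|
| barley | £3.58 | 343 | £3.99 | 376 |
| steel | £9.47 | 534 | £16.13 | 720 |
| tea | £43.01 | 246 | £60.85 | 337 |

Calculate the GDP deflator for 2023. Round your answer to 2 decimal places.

Nominal GDP 2023 = 3.99·376 + 16.13·720 + 60.85·337 = 33620.29.
Real GDP 2023 (at 2011 prices) = 3.58·376 + 9.47·720 + 43.01·337 = 22658.85.
Deflator = Nominal/Real × 100 = 33620.29/22658.85 × 100 = 148.376.

148.38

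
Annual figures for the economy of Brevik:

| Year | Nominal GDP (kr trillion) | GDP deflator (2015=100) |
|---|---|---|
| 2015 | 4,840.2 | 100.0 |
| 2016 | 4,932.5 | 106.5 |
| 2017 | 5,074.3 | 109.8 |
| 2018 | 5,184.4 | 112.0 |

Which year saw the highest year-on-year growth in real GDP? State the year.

2018

2016: real = 4932.5/1.065 = 4631.46; growth vs 2015 (4840.20) = -4.31%.
2017: real = 5074.3/1.098 = 4621.40; growth vs 2016 (4631.46) = -0.22%.
2018: real = 5184.4/1.120 = 4628.93; growth vs 2017 (4621.40) = 0.16%.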